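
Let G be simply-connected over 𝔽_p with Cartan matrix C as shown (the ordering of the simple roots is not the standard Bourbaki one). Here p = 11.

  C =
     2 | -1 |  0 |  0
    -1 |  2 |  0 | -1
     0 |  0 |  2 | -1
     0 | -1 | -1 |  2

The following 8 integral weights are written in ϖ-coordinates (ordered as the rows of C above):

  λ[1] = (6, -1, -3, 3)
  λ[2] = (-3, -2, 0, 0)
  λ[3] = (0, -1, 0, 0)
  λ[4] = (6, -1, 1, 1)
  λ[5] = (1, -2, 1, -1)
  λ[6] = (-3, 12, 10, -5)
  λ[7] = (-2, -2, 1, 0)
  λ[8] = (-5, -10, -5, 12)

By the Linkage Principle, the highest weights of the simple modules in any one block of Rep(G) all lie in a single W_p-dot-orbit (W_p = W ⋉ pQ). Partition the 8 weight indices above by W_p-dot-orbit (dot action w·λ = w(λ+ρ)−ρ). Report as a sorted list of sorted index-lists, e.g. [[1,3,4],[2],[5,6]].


Cartan matrix: type A_4 (|W|=120); un-permuting the 4 rows.

λ_j+ρ reflected into Ā_11 (⟨·,θ^∨⟩≤11); 4-tuples as given:

  λ_1 → (7, 0, 2, 2) · λ_2 → (1, 0, 1, 1) · λ_3 → (1, 0, 1, 1) · λ_4 → (7, 0, 2, 2) · λ_5 → (1, 0, 1, 1) · λ_6 → (7, 0, 2, 2) · λ_7 → (1, 0, 1, 1) · λ_8 → (7, 0, 2, 2)

These 8 weights hit 2 W_11-dot-orbits; sizes (4, 4):

[[1, 4, 6, 8], [2, 3, 5, 7]]


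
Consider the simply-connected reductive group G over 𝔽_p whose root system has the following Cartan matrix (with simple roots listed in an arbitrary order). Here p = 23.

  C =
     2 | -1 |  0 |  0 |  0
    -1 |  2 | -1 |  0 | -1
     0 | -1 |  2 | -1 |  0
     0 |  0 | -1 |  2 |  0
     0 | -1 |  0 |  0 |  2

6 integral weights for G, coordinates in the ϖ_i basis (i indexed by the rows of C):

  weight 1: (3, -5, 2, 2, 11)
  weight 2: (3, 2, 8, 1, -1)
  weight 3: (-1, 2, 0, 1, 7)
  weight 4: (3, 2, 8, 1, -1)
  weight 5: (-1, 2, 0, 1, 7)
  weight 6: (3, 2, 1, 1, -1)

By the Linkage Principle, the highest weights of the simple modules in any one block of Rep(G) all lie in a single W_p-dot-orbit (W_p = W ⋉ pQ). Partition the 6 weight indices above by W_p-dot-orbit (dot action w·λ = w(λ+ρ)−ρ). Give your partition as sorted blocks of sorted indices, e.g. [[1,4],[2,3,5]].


C ↔ D_5 under row/col permutation; |W(D_5)| = 1920.

λ_j+ρ reflected into Ā_23 (⟨·,θ^∨⟩≤23); 5-tuples as given:

  λ_1+ρ ↦ (0, 3, 1, 2, 8)
  λ_2+ρ ↦ (4, 3, 2, 2, 0)
  λ_3+ρ ↦ (0, 3, 1, 2, 8)
  λ_4+ρ ↦ (4, 3, 2, 2, 0)
  λ_5+ρ ↦ (0, 3, 1, 2, 8)
  λ_6+ρ ↦ (4, 3, 2, 2, 0)

These 6 weights hit 2 W_23-dot-orbits; sizes (3, 3):

[[1, 3, 5], [2, 4, 6]]


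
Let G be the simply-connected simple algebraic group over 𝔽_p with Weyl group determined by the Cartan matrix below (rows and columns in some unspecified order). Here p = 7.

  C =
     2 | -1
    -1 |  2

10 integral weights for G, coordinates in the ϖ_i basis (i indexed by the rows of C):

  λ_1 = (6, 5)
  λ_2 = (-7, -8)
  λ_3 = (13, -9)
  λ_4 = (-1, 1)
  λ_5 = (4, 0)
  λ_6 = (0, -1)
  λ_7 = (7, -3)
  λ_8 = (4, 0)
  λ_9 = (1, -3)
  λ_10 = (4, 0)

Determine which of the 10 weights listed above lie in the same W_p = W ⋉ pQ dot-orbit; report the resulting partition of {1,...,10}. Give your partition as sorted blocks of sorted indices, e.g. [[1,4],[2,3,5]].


C ↔ A_2 under row/col permutation; |W(A_2)| = 6.

Alcove-folded reps (p=7, 10 weights, presented ϖ-order):

  λ_1 → (1, 0)
  λ_2 → (1, 0)
  λ_3 → (1, 0)
  λ_4 → (0, 2)
  λ_5 → (5, 1)
  λ_6 → (1, 0)
  λ_7 → (5, 1)
  λ_8 → (5, 1)
  λ_9 → (0, 2)
  λ_10 → (5, 1)

These 10 weights hit 3 W_7-dot-orbits; sizes (4, 2, 4):

[[1, 2, 3, 6], [4, 9], [5, 7, 8, 10]]


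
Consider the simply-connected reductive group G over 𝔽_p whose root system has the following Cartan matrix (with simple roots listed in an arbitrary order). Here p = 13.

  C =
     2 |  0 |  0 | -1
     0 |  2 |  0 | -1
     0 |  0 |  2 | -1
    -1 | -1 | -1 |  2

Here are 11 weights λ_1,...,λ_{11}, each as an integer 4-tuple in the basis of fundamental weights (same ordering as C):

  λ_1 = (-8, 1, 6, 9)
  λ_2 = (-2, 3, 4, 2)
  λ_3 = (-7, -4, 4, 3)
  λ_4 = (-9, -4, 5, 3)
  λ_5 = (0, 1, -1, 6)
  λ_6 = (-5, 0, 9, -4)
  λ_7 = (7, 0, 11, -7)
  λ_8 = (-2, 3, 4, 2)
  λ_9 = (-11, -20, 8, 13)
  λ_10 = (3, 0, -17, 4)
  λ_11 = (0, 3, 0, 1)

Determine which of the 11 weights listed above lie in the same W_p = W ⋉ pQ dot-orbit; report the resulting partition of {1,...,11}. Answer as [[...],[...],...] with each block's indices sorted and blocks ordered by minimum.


Cartan matrix: type D_4 (|W|=192); un-permuting the 4 rows.

W_13-reps of the 11 weights in Ā_13 (same 4-coord order as C):

  [1] (1, 4, 1, 2)
  [2] (1, 4, 5, 1)
  [3] (1, 2, 0, 3)
  [4] (1, 4, 1, 2)
  [5] (1, 2, 0, 3)
  [6] (1, 4, 1, 2)
  [7] (1, 4, 5, 1)
  [8] (1, 4, 5, 1)
  [9] (1, 2, 0, 3)
  [10] (1, 4, 1, 2)
  [11] (1, 4, 1, 2)

3 distinct reps among the 11 weights ⇒ 3 W_13-linkage classes:

[[1, 4, 6, 10, 11], [2, 7, 8], [3, 5, 9]]


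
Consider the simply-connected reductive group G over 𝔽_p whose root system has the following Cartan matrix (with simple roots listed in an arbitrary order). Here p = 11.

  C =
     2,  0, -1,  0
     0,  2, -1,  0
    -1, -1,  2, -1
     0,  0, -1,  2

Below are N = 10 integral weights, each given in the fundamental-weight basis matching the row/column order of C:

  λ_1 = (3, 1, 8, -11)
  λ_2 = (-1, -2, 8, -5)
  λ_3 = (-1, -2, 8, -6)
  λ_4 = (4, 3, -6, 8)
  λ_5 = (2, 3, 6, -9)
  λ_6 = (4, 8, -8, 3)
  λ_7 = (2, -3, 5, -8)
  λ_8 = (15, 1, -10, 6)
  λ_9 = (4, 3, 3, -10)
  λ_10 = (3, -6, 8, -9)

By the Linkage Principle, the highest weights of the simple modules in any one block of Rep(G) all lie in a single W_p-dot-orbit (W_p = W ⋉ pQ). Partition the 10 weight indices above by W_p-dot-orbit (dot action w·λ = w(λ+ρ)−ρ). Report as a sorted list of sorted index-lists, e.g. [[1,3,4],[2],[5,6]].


Type D_4, rank 4, |W|=192; reorder rows/cols to standard.

Alcove-folded reps (p=11, 10 weights, presented ϖ-order):

  1: (0, 2, 1, 6) · 2: (0, 1, 2, 4) · 3: (0, 1, 2, 5) · 4: (0, 1, 2, 4) · 5: (0, 1, 2, 5) · 6: (2, 2, 2, 3) · 7: (0, 1, 2, 4) · 8: (2, 2, 2, 3) · 9: (0, 1, 2, 4) · 10: (0, 1, 2, 4)

The 10 indices split into 4 linkage classes (same alcove rep ⇔ same W_11-dot-orbit):

[[1], [2, 4, 7, 9, 10], [3, 5], [6, 8]]


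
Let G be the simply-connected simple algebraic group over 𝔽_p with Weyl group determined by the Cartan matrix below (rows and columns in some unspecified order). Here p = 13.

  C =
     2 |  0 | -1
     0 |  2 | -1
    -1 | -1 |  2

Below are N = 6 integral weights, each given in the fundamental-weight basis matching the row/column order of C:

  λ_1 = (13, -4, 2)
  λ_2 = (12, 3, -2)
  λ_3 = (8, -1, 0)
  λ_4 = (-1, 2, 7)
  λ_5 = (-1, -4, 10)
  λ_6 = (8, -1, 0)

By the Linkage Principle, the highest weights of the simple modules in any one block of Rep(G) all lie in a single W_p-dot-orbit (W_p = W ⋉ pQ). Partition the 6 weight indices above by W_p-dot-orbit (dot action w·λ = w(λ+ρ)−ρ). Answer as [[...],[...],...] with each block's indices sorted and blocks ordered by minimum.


Dynkin diagram of C (from the 4 off-diagonal −1 entries): A_3.

Folding the 6 weights λ_j+ρ into Ā_13 (reps in the given 3-coord order):

  [1] (9, 0, 1);  [2] (9, 0, 1);  [3] (9, 0, 1);  [4] (0, 3, 8);  [5] (0, 3, 8);  [6] (9, 0, 1)

These 6 weights hit 2 W_13-dot-orbits; sizes (4, 2):

[[1, 2, 3, 6], [4, 5]]


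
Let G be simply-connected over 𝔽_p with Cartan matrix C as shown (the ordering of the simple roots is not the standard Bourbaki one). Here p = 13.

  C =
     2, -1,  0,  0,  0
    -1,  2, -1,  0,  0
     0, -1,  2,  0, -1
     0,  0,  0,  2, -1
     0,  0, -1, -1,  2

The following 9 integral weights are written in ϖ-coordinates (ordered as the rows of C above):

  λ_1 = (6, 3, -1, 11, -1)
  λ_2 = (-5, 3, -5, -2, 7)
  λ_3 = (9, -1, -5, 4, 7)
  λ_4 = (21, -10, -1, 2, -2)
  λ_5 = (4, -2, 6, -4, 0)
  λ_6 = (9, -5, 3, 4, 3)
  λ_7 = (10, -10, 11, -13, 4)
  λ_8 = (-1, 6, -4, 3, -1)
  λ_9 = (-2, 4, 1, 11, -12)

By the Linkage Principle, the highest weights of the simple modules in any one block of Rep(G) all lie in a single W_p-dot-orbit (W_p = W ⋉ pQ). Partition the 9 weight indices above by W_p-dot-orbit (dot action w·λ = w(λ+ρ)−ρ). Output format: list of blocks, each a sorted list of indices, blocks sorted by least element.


A_5 Cartan matrix, 5 simple roots permuted; ρ=(1,1,1,1,1).

Each λ_j+ρ reduced to Ā_13; 5-tuples below use C's row order:

    1: (3, 1, 0, 2, 0)
    2: (0, 4, 0, 1, 3)
    3: (0, 4, 0, 1, 3)
    4: (3, 1, 0, 2, 0)
    5: (4, 1, 4, 1, 2)
    6: (0, 4, 0, 1, 3)
    7: (4, 1, 4, 1, 2)
    8: (0, 4, 0, 1, 3)
    9: (4, 1, 4, 1, 2)

The 9 indices split into 3 linkage classes (same alcove rep ⇔ same W_13-dot-orbit):

[[1, 4], [2, 3, 6, 8], [5, 7, 9]]


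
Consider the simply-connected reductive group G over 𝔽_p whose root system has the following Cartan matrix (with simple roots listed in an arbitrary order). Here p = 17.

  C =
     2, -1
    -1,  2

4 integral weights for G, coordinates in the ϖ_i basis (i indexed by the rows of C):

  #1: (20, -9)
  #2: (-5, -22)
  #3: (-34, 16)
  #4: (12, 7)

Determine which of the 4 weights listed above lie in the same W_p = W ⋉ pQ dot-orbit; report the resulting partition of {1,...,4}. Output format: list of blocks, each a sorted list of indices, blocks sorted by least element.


Type A_2, rank 2, |W|=6; reorder rows/cols to standard.

λ_j+ρ reflected into Ā_17 (⟨·,θ^∨⟩≤17); 2-tuples as given:

    1: (9, 4)
    2: (9, 4)
    3: (1, 0)
    4: (9, 4)

These 4 weights hit 2 W_17-dot-orbits; sizes (3, 1):

[[1, 2, 4], [3]]


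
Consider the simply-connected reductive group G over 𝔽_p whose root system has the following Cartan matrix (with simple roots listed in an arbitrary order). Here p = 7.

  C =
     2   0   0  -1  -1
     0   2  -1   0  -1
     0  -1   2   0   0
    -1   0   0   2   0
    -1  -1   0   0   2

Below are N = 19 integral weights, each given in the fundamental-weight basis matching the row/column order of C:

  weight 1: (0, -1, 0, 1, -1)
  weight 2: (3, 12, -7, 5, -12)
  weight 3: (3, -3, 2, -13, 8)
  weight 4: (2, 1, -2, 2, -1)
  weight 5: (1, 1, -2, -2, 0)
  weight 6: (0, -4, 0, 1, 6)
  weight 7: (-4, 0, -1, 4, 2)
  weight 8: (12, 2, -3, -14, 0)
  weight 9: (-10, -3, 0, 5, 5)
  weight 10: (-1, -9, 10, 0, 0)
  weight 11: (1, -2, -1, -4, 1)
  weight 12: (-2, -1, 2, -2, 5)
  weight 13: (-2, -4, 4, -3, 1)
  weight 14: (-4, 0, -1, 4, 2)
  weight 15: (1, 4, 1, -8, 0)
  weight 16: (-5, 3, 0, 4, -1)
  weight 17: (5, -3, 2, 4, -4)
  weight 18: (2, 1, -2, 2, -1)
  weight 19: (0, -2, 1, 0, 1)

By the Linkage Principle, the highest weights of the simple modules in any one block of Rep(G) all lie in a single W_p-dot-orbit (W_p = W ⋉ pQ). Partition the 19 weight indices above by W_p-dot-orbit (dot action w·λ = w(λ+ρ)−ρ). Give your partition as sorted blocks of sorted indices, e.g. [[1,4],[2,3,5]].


Root system A_5: the 5×5 matrix C matches after relabeling.

Each λ_j+ρ reduced to Ā_7; 5-tuples below use C's row order:

  λ_1+ρ ↦ (1, 0, 1, 2, 0) · λ_2+ρ ↦ (1, 0, 1, 2, 0) · λ_3+ρ ↦ (0, 0, 1, 1, 4) · λ_4+ρ ↦ (3, 1, 0, 2, 0) · λ_5+ρ ↦ (1, 1, 1, 1, 1) · λ_6+ρ ↦ (0, 0, 1, 1, 4) · λ_7+ρ ↦ (3, 1, 0, 2, 0) · λ_8+ρ ↦ (3, 1, 0, 2, 0) · λ_9+ρ ↦ (1, 1, 1, 1, 1) · λ_10+ρ ↦ (1, 0, 1, 2, 0) · λ_11+ρ ↦ (1, 0, 1, 2, 0) · λ_12+ρ ↦ (0, 0, 1, 1, 4) · λ_13+ρ ↦ (1, 1, 1, 1, 1) · λ_14+ρ ↦ (3, 1, 0, 2, 0) · λ_15+ρ ↦ (0, 0, 1, 1, 4) · λ_16+ρ ↦ (0, 0, 1, 1, 4) · λ_17+ρ ↦ (1, 1, 1, 1, 1) · λ_18+ρ ↦ (3, 1, 0, 2, 0) · λ_19+ρ ↦ (1, 1, 1, 1, 1)

These 19 weights hit 4 W_7-dot-orbits; sizes (4, 5, 5, 5):

[[1, 2, 10, 11], [3, 6, 12, 15, 16], [4, 7, 8, 14, 18], [5, 9, 13, 17, 19]]


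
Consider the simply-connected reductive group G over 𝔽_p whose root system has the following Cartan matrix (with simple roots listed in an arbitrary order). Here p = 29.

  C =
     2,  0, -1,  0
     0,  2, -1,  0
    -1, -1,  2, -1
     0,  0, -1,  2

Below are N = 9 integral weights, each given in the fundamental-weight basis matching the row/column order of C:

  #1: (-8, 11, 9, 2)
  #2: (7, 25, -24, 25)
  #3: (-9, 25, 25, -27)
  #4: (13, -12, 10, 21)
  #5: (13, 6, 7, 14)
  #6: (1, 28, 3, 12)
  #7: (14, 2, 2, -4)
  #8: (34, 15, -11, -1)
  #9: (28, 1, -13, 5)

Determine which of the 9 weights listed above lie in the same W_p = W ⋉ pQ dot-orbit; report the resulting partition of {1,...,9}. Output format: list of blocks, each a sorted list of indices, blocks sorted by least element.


Cartan matrix: type D_4 (|W|=192); un-permuting the 4 rows.

Ā_29 reps of the 9 weights (D_4, coords as presented):

  1: (7, 12, 3, 3) · 2: (15, 3, 0, 3) · 3: (15, 3, 0, 3) · 4: (4, 7, 7, 4) · 5: (1, 8, 6, 0) · 6: (13, 6, 4, 2) · 7: (15, 3, 0, 3) · 8: (13, 6, 4, 2) · 9: (13, 6, 4, 2)

5 distinct reps among the 9 weights ⇒ 5 W_29-linkage classes:

[[1], [2, 3, 7], [4], [5], [6, 8, 9]]


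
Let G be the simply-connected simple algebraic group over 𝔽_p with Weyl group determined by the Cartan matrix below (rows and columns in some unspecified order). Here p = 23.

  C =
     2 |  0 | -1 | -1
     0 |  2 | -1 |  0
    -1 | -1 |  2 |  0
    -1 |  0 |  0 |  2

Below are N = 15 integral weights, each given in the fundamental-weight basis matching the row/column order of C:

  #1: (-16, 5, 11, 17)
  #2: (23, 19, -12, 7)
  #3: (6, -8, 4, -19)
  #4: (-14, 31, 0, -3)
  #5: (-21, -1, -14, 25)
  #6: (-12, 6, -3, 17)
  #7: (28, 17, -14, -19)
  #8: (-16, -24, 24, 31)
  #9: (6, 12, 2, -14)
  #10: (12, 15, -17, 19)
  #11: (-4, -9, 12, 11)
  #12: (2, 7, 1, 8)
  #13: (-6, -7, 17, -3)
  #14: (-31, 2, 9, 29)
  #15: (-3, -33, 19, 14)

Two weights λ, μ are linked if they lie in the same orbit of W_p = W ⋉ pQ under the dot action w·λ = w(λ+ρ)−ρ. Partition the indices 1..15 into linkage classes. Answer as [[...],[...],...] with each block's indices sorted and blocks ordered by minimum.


Type A_4, rank 4, |W|=120; reorder rows/cols to standard.

W_23-reps of the 15 weights in Ā_23 (same 4-coord order as C):

  λ_1+ρ ↦ (12, 3, 3, 3) · λ_2+ρ ↦ (3, 8, 2, 9) · λ_3+ρ ↦ (2, 6, 5, 5) · λ_4+ρ ↦ (3, 8, 2, 9) · λ_5+ρ ↦ (3, 10, 3, 7) · λ_6+ρ ↦ (2, 6, 5, 5) · λ_7+ρ ↦ (2, 6, 5, 5) · λ_8+ρ ↦ (0, 9, 4, 2) · λ_9+ρ ↦ (3, 10, 3, 7) · λ_10+ρ ↦ (3, 10, 3, 7) · λ_11+ρ ↦ (3, 8, 2, 9) · λ_12+ρ ↦ (3, 8, 2, 9) · λ_13+ρ ↦ (2, 6, 5, 5) · λ_14+ρ ↦ (3, 10, 3, 7) · λ_15+ρ ↦ (3, 8, 2, 9)

5 distinct reps among the 15 weights ⇒ 5 W_23-linkage classes:

[[1], [2, 4, 11, 12, 15], [3, 6, 7, 13], [5, 9, 10, 14], [8]]


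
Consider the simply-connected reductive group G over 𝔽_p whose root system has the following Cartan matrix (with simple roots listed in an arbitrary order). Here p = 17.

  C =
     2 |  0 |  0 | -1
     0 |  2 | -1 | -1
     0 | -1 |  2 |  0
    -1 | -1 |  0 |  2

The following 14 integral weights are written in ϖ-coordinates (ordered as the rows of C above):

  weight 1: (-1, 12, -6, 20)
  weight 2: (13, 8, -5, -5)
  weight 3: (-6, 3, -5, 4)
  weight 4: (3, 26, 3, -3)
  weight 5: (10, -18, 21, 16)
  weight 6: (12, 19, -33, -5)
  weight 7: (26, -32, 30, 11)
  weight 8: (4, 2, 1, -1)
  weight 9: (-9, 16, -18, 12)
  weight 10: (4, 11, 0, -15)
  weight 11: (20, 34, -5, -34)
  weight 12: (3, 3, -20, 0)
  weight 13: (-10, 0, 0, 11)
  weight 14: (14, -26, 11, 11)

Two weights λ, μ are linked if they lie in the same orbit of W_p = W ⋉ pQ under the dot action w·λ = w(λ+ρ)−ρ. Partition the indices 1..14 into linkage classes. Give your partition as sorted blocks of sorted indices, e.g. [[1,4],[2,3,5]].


A_4 Cartan matrix, 4 simple roots permuted; ρ=(1,1,1,1).

Folding the 14 weights λ_j+ρ into Ā_17 (reps in the given 4-coord order):

    [1] (5, 0, 4, 0)
    [2] (8, 1, 2, 4)
    [3] (5, 0, 4, 0)
    [4] (8, 1, 2, 4)
    [5] (0, 1, 11, 5)
    [6] (9, 1, 1, 3)
    [7] (5, 3, 2, 0)
    [8] (5, 3, 2, 0)
    [9] (5, 0, 4, 0)
    [10] (9, 1, 1, 3)
    [11] (1, 11, 2, 1)
    [12] (8, 1, 2, 4)
    [13] (9, 1, 1, 3)
    [14] (8, 1, 2, 4)

Grouping the 14 weights by Ā_17-representative: 6 linkage classes.

[[1, 3, 9], [2, 4, 12, 14], [5], [6, 10, 13], [7, 8], [11]]


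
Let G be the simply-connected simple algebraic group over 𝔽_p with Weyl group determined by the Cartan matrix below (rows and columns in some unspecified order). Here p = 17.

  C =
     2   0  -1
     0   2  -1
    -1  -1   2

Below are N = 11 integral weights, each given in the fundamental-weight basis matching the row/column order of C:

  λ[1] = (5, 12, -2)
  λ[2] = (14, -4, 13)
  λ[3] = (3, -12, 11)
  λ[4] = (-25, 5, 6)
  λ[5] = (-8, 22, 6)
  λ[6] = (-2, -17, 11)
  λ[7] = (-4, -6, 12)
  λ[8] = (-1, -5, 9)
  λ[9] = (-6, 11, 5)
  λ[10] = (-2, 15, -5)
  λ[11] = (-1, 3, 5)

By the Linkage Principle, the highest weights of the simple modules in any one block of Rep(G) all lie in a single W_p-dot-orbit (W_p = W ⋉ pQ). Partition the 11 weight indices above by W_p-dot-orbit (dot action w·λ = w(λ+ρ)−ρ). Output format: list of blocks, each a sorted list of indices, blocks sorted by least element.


Root system A_3: the 3×3 matrix C matches after relabeling.

λ_j+ρ reflected into Ā_17 (⟨·,θ^∨⟩≤17); 3-tuples as given:

    λ_1+ρ ↦ (4, 11, 1)
    λ_2+ρ ↦ (3, 9, 2)
    λ_3+ρ ↦ (4, 11, 1)
    λ_4+ρ ↦ (0, 4, 6)
    λ_5+ρ ↦ (0, 4, 6)
    λ_6+ρ ↦ (4, 11, 1)
    λ_7+ρ ↦ (3, 5, 5)
    λ_8+ρ ↦ (0, 4, 6)
    λ_9+ρ ↦ (4, 11, 1)
    λ_10+ρ ↦ (4, 11, 1)
    λ_11+ρ ↦ (0, 4, 6)

The 11 indices split into 4 linkage classes (same alcove rep ⇔ same W_17-dot-orbit):

[[1, 3, 6, 9, 10], [2], [4, 5, 8, 11], [7]]


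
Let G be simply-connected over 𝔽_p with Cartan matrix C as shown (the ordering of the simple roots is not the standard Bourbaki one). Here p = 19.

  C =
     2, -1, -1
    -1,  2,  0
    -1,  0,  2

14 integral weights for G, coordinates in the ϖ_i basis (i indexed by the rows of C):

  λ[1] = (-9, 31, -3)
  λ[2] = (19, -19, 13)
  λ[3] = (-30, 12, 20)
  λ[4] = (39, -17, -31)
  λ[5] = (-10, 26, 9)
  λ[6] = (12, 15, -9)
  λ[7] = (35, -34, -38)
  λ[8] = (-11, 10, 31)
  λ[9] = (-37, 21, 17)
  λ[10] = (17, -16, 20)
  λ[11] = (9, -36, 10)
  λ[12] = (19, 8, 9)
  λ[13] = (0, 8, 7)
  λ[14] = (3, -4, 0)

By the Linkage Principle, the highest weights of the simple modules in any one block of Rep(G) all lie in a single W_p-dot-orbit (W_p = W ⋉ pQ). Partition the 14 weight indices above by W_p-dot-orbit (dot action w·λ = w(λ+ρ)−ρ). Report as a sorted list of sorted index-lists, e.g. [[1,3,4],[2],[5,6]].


Type A_3, rank 3, |W|=24; reorder rows/cols to standard.

λ_j+ρ reflected into Ā_19 (⟨·,θ^∨⟩≤19); 3-tuples as given:

  λ_1+ρ ↦ (3, 6, 2);  λ_2+ρ ↦ (1, 3, 1);  λ_3+ρ ↦ (3, 6, 2);  λ_4+ρ ↦ (3, 6, 2);  λ_5+ρ ↦ (1, 9, 8);  λ_6+ρ ↦ (3, 6, 2);  λ_7+ρ ↦ (1, 3, 1);  λ_8+ρ ↦ (3, 10, 5);  λ_9+ρ ↦ (1, 3, 1);  λ_10+ρ ↦ (1, 3, 1);  λ_11+ρ ↦ (3, 6, 2);  λ_12+ρ ↦ (1, 9, 8);  λ_13+ρ ↦ (1, 9, 8);  λ_14+ρ ↦ (1, 3, 1)

Grouping the 14 weights by Ā_19-representative: 4 linkage classes.

[[1, 3, 4, 6, 11], [2, 7, 9, 10, 14], [5, 12, 13], [8]]


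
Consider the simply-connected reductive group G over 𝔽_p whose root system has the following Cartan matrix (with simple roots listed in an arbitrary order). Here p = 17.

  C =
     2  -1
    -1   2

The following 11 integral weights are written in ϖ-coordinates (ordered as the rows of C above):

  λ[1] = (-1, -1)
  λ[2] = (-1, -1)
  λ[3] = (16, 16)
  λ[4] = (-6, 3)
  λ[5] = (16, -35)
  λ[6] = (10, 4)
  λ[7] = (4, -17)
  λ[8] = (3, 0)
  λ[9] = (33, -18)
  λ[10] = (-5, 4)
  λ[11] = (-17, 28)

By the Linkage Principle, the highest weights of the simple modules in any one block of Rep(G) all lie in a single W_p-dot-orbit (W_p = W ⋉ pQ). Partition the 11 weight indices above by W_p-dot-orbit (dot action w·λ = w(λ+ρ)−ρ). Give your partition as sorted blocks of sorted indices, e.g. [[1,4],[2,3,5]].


A_2 Cartan matrix, 2 simple roots permuted; ρ=(1,1).

Ā_17 reps of the 11 weights (A_2, coords as presented):

  λ_1+ρ ↦ (0, 0);  λ_2+ρ ↦ (0, 0);  λ_3+ρ ↦ (0, 0);  λ_4+ρ ↦ (4, 1);  λ_5+ρ ↦ (0, 0);  λ_6+ρ ↦ (11, 5);  λ_7+ρ ↦ (11, 5);  λ_8+ρ ↦ (4, 1);  λ_9+ρ ↦ (0, 0);  λ_10+ρ ↦ (4, 1);  λ_11+ρ ↦ (4, 1)

Grouping the 11 weights by Ā_17-representative: 3 linkage classes.

[[1, 2, 3, 5, 9], [4, 8, 10, 11], [6, 7]]


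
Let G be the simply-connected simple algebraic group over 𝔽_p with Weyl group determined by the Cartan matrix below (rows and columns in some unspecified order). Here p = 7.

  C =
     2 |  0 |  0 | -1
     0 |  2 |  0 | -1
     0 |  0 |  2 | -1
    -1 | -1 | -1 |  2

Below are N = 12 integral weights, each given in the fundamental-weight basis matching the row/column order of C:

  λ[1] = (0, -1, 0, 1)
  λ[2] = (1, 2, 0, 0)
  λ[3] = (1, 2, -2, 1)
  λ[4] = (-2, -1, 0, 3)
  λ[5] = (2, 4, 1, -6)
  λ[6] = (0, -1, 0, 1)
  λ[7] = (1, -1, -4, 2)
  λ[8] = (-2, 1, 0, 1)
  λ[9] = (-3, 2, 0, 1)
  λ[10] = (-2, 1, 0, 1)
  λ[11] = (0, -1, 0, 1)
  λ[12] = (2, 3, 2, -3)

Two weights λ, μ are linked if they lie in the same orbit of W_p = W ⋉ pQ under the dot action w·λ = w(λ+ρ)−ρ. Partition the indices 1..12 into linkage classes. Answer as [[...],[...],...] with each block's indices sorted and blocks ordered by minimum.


C ↔ D_4 under row/col permutation; |W(D_4)| = 192.

Folding the 12 weights λ_j+ρ into Ā_7 (reps in the given 4-coord order):

  λ_1 → (1, 0, 1, 2) · λ_2 → (2, 3, 1, 0) · λ_3 → (2, 3, 1, 0) · λ_4 → (1, 0, 1, 2) · λ_5 → (2, 0, 3, 0) · λ_6 → (1, 0, 1, 2) · λ_7 → (2, 0, 3, 0) · λ_8 → (1, 2, 1, 1) · λ_9 → (2, 3, 1, 0) · λ_10 → (1, 2, 1, 1) · λ_11 → (1, 0, 1, 2) · λ_12 → (1, 2, 1, 1)

The 12 indices split into 4 linkage classes (same alcove rep ⇔ same W_7-dot-orbit):

[[1, 4, 6, 11], [2, 3, 9], [5, 7], [8, 10, 12]]


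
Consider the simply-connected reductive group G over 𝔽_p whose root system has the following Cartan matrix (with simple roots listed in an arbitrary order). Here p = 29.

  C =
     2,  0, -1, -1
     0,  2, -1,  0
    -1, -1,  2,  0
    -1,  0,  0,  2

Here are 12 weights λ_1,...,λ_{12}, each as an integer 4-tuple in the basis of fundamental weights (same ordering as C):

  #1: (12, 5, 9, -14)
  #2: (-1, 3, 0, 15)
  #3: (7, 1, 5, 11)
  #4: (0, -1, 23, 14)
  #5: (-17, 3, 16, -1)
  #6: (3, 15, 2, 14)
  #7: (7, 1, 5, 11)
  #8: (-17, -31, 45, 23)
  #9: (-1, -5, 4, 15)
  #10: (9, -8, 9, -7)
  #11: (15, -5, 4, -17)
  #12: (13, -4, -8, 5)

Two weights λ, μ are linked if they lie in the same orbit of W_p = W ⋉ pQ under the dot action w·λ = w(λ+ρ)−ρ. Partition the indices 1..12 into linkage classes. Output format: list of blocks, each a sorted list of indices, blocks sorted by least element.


C ↔ A_4 under row/col permutation; |W(A_4)| = 120.

Folding the 12 weights λ_j+ρ into Ā_29 (reps in the given 4-coord order):

    1: (0, 6, 10, 13)
    2: (0, 4, 1, 16)
    3: (8, 2, 6, 12)
    4: (1, 11, 13, 4)
    5: (0, 4, 1, 16)
    6: (4, 7, 3, 6)
    7: (8, 2, 6, 12)
    8: (0, 4, 1, 16)
    9: (0, 4, 1, 16)
    10: (4, 7, 3, 6)
    11: (0, 4, 1, 16)
    12: (4, 7, 3, 6)

Grouping the 12 weights by Ā_29-representative: 5 linkage classes.

[[1], [2, 5, 8, 9, 11], [3, 7], [4], [6, 10, 12]]


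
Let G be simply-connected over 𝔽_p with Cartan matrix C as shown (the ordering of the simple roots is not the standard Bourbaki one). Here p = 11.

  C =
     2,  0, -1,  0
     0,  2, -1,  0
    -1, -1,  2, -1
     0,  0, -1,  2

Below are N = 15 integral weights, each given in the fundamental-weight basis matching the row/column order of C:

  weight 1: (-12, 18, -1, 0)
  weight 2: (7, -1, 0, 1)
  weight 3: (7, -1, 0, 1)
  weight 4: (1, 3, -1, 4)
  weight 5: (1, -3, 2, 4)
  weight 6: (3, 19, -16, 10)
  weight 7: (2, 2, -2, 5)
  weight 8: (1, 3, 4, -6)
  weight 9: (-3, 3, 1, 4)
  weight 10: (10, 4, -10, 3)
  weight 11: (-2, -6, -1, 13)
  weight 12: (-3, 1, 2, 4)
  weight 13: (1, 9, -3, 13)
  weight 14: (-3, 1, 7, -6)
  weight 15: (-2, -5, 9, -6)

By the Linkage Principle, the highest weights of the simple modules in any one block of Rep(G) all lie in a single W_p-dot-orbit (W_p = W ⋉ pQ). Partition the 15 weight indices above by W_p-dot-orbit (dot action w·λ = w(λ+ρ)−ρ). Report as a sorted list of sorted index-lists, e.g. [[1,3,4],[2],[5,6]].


C ↔ D_4 under row/col permutation; |W(D_4)| = 192.

Ā_11 reps of the 15 weights (D_4, coords as presented):

  [1] (8, 0, 0, 2);  [2] (8, 0, 0, 2);  [3] (8, 0, 0, 2);  [4] (2, 4, 0, 5);  [5] (2, 2, 1, 5);  [6] (2, 4, 0, 5);  [7] (2, 2, 1, 5);  [8] (2, 4, 0, 5);  [9] (2, 4, 0, 5);  [10] (2, 4, 0, 5);  [11] (2, 2, 1, 5);  [12] (2, 2, 1, 5);  [13] (8, 0, 0, 2);  [14] (2, 2, 1, 5);  [15] (1, 4, 0, 5)

These 15 weights hit 4 W_11-dot-orbits; sizes (4, 5, 5, 1):

[[1, 2, 3, 13], [4, 6, 8, 9, 10], [5, 7, 11, 12, 14], [15]]


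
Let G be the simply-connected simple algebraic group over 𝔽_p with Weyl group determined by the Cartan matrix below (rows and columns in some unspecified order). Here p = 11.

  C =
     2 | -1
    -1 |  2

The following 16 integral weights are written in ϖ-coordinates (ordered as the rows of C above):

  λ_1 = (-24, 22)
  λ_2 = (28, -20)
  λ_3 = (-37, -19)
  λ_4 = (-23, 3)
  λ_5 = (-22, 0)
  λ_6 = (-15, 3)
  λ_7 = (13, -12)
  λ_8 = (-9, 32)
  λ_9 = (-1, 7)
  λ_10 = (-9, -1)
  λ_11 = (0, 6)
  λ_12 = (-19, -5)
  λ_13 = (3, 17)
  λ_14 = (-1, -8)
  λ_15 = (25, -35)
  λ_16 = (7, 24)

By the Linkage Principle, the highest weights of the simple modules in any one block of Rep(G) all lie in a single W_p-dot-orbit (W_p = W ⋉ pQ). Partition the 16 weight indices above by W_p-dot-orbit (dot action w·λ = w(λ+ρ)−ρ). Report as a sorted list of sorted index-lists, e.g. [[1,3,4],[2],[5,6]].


A_2 Cartan matrix, 2 simple roots permuted; ρ=(1,1).

W_11-reps of the 16 weights in Ā_11 (same 2-coord order as C):

    [1] (0, 10)
    [2] (1, 7)
    [3] (1, 7)
    [4] (7, 0)
    [5] (9, 1)
    [6] (1, 7)
    [7] (0, 8)
    [8] (0, 8)
    [9] (0, 8)
    [10] (0, 8)
    [11] (1, 7)
    [12] (7, 0)
    [13] (7, 0)
    [14] (7, 0)
    [15] (1, 7)
    [16] (0, 8)

The 16 indices split into 5 linkage classes (same alcove rep ⇔ same W_11-dot-orbit):

[[1], [2, 3, 6, 11, 15], [4, 12, 13, 14], [5], [7, 8, 9, 10, 16]]


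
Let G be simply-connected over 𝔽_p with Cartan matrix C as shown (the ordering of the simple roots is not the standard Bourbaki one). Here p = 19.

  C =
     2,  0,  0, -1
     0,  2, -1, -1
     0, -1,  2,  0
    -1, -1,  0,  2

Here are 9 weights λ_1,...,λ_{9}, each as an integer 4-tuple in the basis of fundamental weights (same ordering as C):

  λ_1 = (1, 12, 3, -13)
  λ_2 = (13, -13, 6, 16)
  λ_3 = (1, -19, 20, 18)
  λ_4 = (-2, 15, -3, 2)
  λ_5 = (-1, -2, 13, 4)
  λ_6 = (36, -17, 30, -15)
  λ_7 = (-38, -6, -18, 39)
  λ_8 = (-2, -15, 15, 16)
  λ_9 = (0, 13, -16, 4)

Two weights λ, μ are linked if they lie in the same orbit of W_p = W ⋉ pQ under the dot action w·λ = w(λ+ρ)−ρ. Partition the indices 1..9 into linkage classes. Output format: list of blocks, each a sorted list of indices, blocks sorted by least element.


Dynkin diagram of C (from the 6 off-diagonal −1 entries): A_4.

Folding the 9 weights λ_j+ρ into Ā_19 (reps in the given 4-coord order):

  1: (10, 1, 4, 2);  2: (2, 0, 7, 5);  3: (1, 14, 2, 2);  4: (1, 14, 2, 2);  5: (0, 1, 13, 4);  6: (1, 4, 3, 0);  7: (1, 14, 2, 2);  8: (1, 14, 2, 2);  9: (0, 1, 13, 4)

The 9 indices split into 5 linkage classes (same alcove rep ⇔ same W_19-dot-orbit):

[[1], [2], [3, 4, 7, 8], [5, 9], [6]]


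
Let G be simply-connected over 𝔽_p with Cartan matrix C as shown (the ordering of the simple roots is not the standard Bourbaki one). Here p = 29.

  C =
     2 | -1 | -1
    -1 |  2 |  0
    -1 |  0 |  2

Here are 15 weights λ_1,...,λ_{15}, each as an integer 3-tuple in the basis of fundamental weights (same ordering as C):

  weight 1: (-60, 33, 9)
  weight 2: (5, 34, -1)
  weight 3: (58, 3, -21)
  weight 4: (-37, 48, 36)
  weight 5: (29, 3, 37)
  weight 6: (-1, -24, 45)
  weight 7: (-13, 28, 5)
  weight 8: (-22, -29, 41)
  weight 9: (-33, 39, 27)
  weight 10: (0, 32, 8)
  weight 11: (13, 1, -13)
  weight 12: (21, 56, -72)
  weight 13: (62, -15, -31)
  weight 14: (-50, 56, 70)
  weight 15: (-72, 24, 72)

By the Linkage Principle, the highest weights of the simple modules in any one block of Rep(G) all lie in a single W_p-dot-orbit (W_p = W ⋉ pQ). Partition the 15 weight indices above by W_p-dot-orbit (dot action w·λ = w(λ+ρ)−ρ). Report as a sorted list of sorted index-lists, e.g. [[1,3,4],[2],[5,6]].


Root system A_3: the 3×3 matrix C matches after relabeling.

Folding the 15 weights λ_j+ρ into Ā_29 (reps in the given 3-coord order):

    λ_1 → (4, 15, 1)
    λ_2 → (6, 17, 6)
    λ_3 → (4, 15, 1)
    λ_4 → (8, 1, 13)
    λ_5 → (4, 15, 1)
    λ_6 → (6, 17, 6)
    λ_7 → (6, 17, 6)
    λ_8 → (8, 1, 13)
    λ_9 → (18, 3, 7)
    λ_10 → (4, 15, 1)
    λ_11 → (2, 2, 12)
    λ_12 → (8, 1, 13)
    λ_13 → (4, 15, 1)
    λ_14 → (8, 1, 13)
    λ_15 → (2, 2, 12)

5 distinct reps among the 15 weights ⇒ 5 W_29-linkage classes:

[[1, 3, 5, 10, 13], [2, 6, 7], [4, 8, 12, 14], [9], [11, 15]]


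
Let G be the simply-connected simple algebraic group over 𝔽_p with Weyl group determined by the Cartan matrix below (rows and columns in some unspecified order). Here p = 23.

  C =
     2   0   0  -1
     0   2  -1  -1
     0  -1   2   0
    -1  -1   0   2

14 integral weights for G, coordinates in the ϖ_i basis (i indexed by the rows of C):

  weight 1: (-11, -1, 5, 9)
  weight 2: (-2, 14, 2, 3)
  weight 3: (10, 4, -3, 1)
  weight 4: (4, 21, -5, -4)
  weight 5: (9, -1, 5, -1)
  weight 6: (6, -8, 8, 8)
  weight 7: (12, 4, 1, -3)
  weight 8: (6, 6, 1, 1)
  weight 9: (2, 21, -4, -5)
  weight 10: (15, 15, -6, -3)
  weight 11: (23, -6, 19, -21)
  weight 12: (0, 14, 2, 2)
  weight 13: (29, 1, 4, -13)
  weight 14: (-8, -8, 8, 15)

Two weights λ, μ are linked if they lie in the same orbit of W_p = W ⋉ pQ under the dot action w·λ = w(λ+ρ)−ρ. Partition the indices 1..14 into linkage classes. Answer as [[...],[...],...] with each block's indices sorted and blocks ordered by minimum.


A_4 Cartan matrix, 4 simple roots permuted; ρ=(1,1,1,1).

W_23-reps of the 14 weights in Ā_23 (same 4-coord order as C):

    λ_1+ρ ↦ (10, 0, 6, 0)
    λ_2+ρ ↦ (1, 15, 3, 3)
    λ_3+ρ ↦ (11, 3, 2, 2)
    λ_4+ρ ↦ (1, 15, 3, 3)
    λ_5+ρ ↦ (10, 0, 6, 0)
    λ_6+ρ ↦ (7, 7, 2, 2)
    λ_7+ρ ↦ (11, 3, 2, 2)
    λ_8+ρ ↦ (7, 7, 2, 2)
    λ_9+ρ ↦ (1, 15, 3, 3)
    λ_10+ρ ↦ (7, 7, 2, 2)
    λ_11+ρ ↦ (1, 15, 3, 3)
    λ_12+ρ ↦ (1, 15, 3, 3)
    λ_13+ρ ↦ (11, 3, 2, 2)
    λ_14+ρ ↦ (7, 7, 2, 2)

Grouping the 14 weights by Ā_23-representative: 4 linkage classes.

[[1, 5], [2, 4, 9, 11, 12], [3, 7, 13], [6, 8, 10, 14]]


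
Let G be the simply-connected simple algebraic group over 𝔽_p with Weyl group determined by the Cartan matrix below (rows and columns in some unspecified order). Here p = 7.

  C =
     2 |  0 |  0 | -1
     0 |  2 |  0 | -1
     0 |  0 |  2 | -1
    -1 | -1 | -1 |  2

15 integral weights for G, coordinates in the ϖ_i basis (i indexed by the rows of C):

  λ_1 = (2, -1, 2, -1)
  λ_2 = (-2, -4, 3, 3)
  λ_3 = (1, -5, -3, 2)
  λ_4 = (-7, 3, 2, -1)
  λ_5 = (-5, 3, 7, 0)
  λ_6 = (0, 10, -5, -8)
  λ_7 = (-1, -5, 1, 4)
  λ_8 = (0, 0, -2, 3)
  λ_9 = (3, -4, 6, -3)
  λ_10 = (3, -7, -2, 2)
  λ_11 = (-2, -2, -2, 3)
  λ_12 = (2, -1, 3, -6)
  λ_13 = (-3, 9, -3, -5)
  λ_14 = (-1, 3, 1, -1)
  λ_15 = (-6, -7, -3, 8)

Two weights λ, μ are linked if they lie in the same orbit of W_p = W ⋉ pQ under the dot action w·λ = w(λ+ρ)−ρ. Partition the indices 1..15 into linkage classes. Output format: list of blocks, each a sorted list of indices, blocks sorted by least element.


Root system D_4: the 4×4 matrix C matches after relabeling.

Folding the 15 weights λ_j+ρ into Ā_7 (reps in the given 4-coord order):

  1: (3, 0, 3, 0)
  2: (0, 2, 3, 1)
  3: (1, 1, 1, 1)
  4: (0, 2, 3, 1)
  5: (1, 1, 1, 1)
  6: (0, 2, 3, 1)
  7: (0, 4, 2, 0)
  8: (1, 1, 1, 1)
  9: (1, 2, 2, 0)
  10: (0, 2, 3, 1)
  11: (1, 1, 1, 1)
  12: (1, 2, 2, 0)
  13: (1, 1, 1, 1)
  14: (0, 4, 2, 0)
  15: (1, 2, 2, 0)

Partition of {1..15} into 5 W_7-dot-orbits:

[[1], [2, 4, 6, 10], [3, 5, 8, 11, 13], [7, 14], [9, 12, 15]]


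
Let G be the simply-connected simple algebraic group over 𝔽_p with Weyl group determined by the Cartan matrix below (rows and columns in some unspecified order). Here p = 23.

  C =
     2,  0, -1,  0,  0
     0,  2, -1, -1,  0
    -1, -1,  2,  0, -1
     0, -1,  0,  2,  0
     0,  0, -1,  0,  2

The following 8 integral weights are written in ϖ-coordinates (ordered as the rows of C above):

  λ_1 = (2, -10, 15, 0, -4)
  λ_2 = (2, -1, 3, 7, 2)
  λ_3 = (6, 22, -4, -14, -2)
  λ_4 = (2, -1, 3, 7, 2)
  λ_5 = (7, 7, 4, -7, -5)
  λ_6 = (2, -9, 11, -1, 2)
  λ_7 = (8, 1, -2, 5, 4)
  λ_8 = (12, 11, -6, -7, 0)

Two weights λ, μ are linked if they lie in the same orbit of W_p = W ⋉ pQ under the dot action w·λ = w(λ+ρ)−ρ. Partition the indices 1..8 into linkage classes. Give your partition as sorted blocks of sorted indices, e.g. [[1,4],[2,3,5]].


Dynkin diagram of C (from the 8 off-diagonal −1 entries): D_5.

W_23-reps of the 8 weights in Ā_23 (same 5-coord order as C):

  1: (3, 0, 4, 8, 3) · 2: (3, 0, 4, 8, 3) · 3: (0, 1, 3, 9, 0) · 4: (3, 0, 4, 8, 3) · 5: (8, 1, 1, 6, 4) · 6: (3, 0, 4, 8, 3) · 7: (8, 1, 1, 6, 4) · 8: (8, 1, 1, 6, 4)

3 distinct reps among the 8 weights ⇒ 3 W_23-linkage classes:

[[1, 2, 4, 6], [3], [5, 7, 8]]


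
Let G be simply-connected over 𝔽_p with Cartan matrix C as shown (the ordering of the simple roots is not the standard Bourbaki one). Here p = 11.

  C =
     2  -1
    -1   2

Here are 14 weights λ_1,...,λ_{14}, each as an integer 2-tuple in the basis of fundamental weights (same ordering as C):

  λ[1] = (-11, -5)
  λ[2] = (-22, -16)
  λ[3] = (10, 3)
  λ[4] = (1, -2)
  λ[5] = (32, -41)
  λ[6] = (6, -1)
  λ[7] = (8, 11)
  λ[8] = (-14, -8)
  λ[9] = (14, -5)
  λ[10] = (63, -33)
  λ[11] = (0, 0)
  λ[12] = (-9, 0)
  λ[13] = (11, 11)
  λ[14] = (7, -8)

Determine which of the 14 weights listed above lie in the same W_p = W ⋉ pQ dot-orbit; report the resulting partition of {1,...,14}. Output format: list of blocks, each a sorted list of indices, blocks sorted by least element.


C ↔ A_2 under row/col permutation; |W(A_2)| = 6.

Ā_11 reps of the 14 weights (A_2, coords as presented):

  λ_1 → (1, 7) · λ_2 → (1, 7) · λ_3 → (7, 0) · λ_4 → (1, 1) · λ_5 → (7, 0) · λ_6 → (7, 0) · λ_7 → (1, 1) · λ_8 → (2, 2) · λ_9 → (7, 0) · λ_10 → (1, 1) · λ_11 → (1, 1) · λ_12 → (1, 7) · λ_13 → (1, 1) · λ_14 → (1, 7)

The 14 indices split into 4 linkage classes (same alcove rep ⇔ same W_11-dot-orbit):

[[1, 2, 12, 14], [3, 5, 6, 9], [4, 7, 10, 11, 13], [8]]


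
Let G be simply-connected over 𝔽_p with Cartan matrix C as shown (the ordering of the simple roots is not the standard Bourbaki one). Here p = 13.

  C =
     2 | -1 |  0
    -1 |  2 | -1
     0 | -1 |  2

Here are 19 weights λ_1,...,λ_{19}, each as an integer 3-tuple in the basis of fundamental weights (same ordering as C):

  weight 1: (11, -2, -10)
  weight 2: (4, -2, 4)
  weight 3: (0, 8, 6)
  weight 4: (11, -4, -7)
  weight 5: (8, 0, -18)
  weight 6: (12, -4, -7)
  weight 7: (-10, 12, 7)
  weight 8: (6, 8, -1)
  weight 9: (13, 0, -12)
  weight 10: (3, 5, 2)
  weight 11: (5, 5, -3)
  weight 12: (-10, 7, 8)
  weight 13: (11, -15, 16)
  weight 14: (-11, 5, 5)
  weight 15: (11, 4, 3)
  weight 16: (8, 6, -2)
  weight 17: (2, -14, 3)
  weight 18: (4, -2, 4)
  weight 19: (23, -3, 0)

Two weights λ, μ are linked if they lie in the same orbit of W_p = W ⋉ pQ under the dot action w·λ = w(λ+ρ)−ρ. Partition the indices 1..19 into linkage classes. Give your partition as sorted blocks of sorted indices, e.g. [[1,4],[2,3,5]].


Dynkin diagram of C (from the 4 off-diagonal −1 entries): A_3.

λ_j+ρ reflected into Ā_13 (⟨·,θ^∨⟩≤13); 3-tuples as given:

  1: (2, 9, 1)
  2: (4, 1, 4)
  3: (3, 6, 3)
  4: (3, 6, 3)
  5: (3, 6, 3)
  6: (4, 6, 3)
  7: (1, 4, 0)
  8: (4, 6, 3)
  9: (2, 9, 1)
  10: (4, 6, 3)
  11: (6, 4, 2)
  12: (4, 1, 4)
  13: (2, 9, 1)
  14: (6, 4, 2)
  15: (4, 1, 4)
  16: (6, 4, 2)
  17: (4, 6, 3)
  18: (4, 1, 4)
  19: (2, 9, 1)

Linkage partition of the 19 weights (6 classes, p=13):

[[1, 9, 13, 19], [2, 12, 15, 18], [3, 4, 5], [6, 8, 10, 17], [7], [11, 14, 16]]


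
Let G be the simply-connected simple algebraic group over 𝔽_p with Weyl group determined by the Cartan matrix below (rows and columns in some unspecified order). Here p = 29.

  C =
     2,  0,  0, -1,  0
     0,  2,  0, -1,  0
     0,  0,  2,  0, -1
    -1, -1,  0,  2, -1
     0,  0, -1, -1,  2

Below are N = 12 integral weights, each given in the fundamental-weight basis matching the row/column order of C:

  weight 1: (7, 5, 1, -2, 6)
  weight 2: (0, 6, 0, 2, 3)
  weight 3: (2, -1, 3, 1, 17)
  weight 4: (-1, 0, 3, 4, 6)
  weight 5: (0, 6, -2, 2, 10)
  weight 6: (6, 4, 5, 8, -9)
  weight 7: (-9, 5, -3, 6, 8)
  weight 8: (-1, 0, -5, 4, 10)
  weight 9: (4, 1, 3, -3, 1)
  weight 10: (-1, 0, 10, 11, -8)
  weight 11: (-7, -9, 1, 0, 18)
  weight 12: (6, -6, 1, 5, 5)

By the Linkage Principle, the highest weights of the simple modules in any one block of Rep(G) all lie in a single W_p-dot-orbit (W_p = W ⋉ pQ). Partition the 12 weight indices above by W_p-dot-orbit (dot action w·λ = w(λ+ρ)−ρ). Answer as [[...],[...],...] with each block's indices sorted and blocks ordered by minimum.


C ↔ D_5 under row/col permutation; |W(D_5)| = 1920.

λ_j+ρ reflected into Ā_29 (⟨·,θ^∨⟩≤29); 5-tuples as given:

  λ_1+ρ ↦ (7, 5, 2, 1, 6);  λ_2+ρ ↦ (1, 7, 1, 3, 4);  λ_3+ρ ↦ (3, 0, 4, 2, 0);  λ_4+ρ ↦ (0, 1, 4, 5, 7);  λ_5+ρ ↦ (1, 7, 1, 3, 4);  λ_6+ρ ↦ (7, 5, 2, 1, 6);  λ_7+ρ ↦ (7, 5, 2, 1, 6);  λ_8+ρ ↦ (0, 1, 4, 5, 7);  λ_9+ρ ↦ (3, 0, 4, 2, 0);  λ_10+ρ ↦ (0, 1, 4, 5, 7);  λ_11+ρ ↦ (7, 5, 2, 1, 6);  λ_12+ρ ↦ (7, 5, 2, 1, 6)

4 distinct reps among the 12 weights ⇒ 4 W_29-linkage classes:

[[1, 6, 7, 11, 12], [2, 5], [3, 9], [4, 8, 10]]


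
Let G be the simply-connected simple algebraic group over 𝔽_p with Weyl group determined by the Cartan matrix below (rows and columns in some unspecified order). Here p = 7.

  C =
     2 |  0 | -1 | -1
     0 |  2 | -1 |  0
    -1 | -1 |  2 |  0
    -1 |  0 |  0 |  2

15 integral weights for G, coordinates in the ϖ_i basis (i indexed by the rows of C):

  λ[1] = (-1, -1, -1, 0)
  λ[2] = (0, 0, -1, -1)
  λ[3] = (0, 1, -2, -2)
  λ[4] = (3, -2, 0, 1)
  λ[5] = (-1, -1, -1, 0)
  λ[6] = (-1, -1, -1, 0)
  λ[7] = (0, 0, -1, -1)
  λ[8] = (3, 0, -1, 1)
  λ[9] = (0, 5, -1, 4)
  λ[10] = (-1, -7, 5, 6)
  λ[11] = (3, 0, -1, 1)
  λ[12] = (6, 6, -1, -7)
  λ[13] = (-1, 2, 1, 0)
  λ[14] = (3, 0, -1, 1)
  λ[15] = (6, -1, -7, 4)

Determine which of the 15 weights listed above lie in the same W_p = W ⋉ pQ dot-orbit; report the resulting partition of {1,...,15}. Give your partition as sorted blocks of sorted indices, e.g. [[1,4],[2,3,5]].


C ↔ A_4 under row/col permutation; |W(A_4)| = 120.

Ā_7 reps of the 15 weights (A_4, coords as presented):

  λ_1 → (0, 0, 0, 1);  λ_2 → (1, 1, 0, 0);  λ_3 → (1, 1, 0, 0);  λ_4 → (4, 1, 0, 2);  λ_5 → (0, 0, 0, 1);  λ_6 → (0, 0, 0, 1);  λ_7 → (1, 1, 0, 0);  λ_8 → (4, 1, 0, 2);  λ_9 → (1, 1, 0, 0);  λ_10 → (0, 0, 0, 1);  λ_11 → (4, 1, 0, 2);  λ_12 → (0, 0, 0, 1);  λ_13 → (0, 3, 2, 1);  λ_14 → (4, 1, 0, 2);  λ_15 → (1, 1, 0, 0)

Partition of {1..15} into 4 W_7-dot-orbits:

[[1, 5, 6, 10, 12], [2, 3, 7, 9, 15], [4, 8, 11, 14], [13]]


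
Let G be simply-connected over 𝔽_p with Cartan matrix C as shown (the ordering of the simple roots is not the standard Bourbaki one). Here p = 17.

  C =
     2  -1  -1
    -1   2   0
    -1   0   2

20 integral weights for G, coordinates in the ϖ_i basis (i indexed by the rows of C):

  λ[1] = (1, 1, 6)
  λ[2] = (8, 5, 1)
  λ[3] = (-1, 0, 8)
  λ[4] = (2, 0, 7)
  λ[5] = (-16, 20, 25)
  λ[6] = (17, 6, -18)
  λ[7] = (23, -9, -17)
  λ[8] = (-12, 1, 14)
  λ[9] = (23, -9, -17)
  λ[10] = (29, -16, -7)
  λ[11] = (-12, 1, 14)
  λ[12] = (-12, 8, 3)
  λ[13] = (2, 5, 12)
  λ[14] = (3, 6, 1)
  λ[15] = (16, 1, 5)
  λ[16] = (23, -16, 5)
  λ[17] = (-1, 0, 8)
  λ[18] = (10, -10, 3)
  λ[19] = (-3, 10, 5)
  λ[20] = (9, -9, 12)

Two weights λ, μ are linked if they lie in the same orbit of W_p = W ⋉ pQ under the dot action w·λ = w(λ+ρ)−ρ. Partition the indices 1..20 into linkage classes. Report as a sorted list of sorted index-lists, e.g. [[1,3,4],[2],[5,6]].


Dynkin diagram of C (from the 4 off-diagonal −1 entries): A_3.

Folding the 20 weights λ_j+ρ into Ā_17 (reps in the given 3-coord order):

  [1] (2, 2, 7)
  [2] (9, 6, 2)
  [3] (0, 1, 9)
  [4] (3, 1, 8)
  [5] (2, 9, 4)
  [6] (0, 1, 9)
  [7] (0, 1, 9)
  [8] (2, 9, 4)
  [9] (0, 1, 9)
  [10] (2, 2, 7)
  [11] (2, 9, 4)
  [12] (2, 2, 7)
  [13] (3, 1, 8)
  [14] (4, 7, 2)
  [15] (9, 6, 2)
  [16] (2, 2, 7)
  [17] (0, 1, 9)
  [18] (2, 9, 4)
  [19] (2, 9, 4)
  [20] (2, 2, 7)

These 20 weights hit 6 W_17-dot-orbits; sizes (5, 2, 5, 2, 5, 1):

[[1, 10, 12, 16, 20], [2, 15], [3, 6, 7, 9, 17], [4, 13], [5, 8, 11, 18, 19], [14]]
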